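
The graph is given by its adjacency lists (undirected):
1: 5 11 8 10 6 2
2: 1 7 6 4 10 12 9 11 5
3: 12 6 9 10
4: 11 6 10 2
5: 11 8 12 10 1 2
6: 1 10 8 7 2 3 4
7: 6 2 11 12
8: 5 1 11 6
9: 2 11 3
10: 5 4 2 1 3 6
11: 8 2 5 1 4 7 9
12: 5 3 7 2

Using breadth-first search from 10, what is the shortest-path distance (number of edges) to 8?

2

Level 0: 10
Level 1: 1, 2, 3, 4, 5, 6
Level 2: 7, 8, 9, 11, 12
8 first appears at level 2.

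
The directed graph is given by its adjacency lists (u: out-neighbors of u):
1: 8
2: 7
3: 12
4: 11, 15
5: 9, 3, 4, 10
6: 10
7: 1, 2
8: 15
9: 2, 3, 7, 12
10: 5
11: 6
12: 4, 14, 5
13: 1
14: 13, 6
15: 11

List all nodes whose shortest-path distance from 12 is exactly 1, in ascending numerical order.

4, 5, 14

Level 0: 12
Level 1: 4, 5, 14
Level 2: 3, 6, 9, 10, 11, 13, 15
Level 3: 1, 2, 7
Level 4: 8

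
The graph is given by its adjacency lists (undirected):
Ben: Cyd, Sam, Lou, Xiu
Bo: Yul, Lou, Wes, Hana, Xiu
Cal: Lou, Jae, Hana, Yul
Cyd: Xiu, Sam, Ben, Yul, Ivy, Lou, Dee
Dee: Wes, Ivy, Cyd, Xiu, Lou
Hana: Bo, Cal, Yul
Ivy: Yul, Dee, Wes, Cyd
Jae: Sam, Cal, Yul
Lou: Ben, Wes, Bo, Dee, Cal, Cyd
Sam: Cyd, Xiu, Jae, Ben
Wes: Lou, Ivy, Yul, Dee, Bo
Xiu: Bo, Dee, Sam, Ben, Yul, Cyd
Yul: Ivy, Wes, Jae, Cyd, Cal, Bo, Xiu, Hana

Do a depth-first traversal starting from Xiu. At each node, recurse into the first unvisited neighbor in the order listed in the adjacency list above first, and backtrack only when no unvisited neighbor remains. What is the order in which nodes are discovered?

Xiu, Bo, Yul, Ivy, Dee, Wes, Lou, Ben, Cyd, Sam, Jae, Cal, Hana

Visit Xiu
Xiu → Bo
Bo → Yul
Yul → Ivy
Ivy → Dee
Dee → Wes
Wes → Lou
Lou → Ben
Ben → Cyd
Cyd → Sam
Sam → Jae
Jae → Cal
Cal → Hana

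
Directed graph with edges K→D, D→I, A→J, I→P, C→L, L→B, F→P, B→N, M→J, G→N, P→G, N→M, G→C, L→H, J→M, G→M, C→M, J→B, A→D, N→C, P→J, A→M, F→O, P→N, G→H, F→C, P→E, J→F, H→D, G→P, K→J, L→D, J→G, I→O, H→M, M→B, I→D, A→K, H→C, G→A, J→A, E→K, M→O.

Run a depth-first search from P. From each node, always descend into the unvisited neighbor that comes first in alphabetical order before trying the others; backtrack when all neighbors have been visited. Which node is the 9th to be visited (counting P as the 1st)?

M

Visit P
P → E
E → K
K → D
D → I
I → O
K → J
J → A
A → M
M → B
B → N
N → C
C → L
L → H
J → F
J → G

Visit order: P, E, K, D, I, O, J, A, M, B, N, C, L, H, F, G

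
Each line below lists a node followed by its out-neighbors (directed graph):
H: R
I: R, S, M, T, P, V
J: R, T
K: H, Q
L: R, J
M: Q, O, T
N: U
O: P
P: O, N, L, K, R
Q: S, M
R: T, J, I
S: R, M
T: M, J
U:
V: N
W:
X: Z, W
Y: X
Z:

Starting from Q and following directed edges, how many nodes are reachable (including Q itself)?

15

BFS from Q visits: Q, S, M, R, T, O, J, I, P, V, N, L, K, U, H
Reachable nodes: 15 of 19 total.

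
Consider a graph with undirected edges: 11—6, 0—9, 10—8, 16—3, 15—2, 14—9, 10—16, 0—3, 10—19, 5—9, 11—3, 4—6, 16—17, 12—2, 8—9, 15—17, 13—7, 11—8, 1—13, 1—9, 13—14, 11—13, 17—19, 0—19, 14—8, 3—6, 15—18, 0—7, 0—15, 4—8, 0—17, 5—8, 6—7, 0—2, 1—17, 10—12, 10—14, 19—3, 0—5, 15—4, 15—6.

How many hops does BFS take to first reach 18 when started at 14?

4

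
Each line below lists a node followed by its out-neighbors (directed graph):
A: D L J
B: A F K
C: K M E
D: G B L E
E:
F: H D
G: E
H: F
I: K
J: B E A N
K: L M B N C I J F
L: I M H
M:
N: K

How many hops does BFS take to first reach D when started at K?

Level 0: K
Level 1: B, C, F, I, J, L, M, N
Level 2: A, D, E, H
Level 3: G
D first appears at level 2.

2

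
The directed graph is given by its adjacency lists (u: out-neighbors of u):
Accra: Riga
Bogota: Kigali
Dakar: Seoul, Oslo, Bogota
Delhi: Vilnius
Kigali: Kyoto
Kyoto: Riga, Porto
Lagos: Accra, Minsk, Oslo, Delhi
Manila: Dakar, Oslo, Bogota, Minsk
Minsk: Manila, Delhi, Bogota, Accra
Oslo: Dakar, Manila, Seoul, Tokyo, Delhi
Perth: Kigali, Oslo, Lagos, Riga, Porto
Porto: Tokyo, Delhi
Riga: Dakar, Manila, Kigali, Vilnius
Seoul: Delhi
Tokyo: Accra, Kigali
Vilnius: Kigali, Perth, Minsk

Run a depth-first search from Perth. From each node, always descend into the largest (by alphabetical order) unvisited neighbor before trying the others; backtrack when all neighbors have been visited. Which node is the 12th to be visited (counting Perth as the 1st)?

Accra

Visit Perth
Perth → Riga
Riga → Vilnius
Vilnius → Minsk
Minsk → Manila
Manila → Oslo
Oslo → Tokyo
Tokyo → Kigali
Kigali → Kyoto
Kyoto → Porto
Porto → Delhi
Tokyo → Accra
Oslo → Seoul
Oslo → Dakar
Dakar → Bogota
Perth → Lagos

Visit order: Perth, Riga, Vilnius, Minsk, Manila, Oslo, Tokyo, Kigali, Kyoto, Porto, Delhi, Accra, Seoul, Dakar, Bogota, Lagos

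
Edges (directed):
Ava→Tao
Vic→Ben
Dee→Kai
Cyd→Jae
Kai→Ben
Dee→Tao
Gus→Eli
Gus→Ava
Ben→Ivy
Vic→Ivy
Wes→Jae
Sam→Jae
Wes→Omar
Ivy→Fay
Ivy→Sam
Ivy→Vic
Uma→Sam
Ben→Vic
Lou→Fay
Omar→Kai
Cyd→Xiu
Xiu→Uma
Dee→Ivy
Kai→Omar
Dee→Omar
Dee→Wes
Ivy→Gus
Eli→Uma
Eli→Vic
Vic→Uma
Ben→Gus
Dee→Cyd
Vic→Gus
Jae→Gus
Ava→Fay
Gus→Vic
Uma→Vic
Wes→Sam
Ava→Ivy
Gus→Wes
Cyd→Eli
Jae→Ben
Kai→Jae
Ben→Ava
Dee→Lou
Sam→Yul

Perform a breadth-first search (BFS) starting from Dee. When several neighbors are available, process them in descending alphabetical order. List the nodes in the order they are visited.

Visit Dee; enqueue Wes, Tao, Omar, Lou, Kai, Ivy, Cyd → queue [Wes, Tao, Omar, Lou, Kai, Ivy, Cyd]
Visit Wes; enqueue Sam, Jae → queue [Tao, Omar, Lou, Kai, Ivy, Cyd, Sam, Jae]
Visit Tao → queue [Omar, Lou, Kai, Ivy, Cyd, Sam, Jae]
Visit Omar → queue [Lou, Kai, Ivy, Cyd, Sam, Jae]
Visit Lou; enqueue Fay → queue [Kai, Ivy, Cyd, Sam, Jae, Fay]
Visit Kai; enqueue Ben → queue [Ivy, Cyd, Sam, Jae, Fay, Ben]
Visit Ivy; enqueue Vic, Gus → queue [Cyd, Sam, Jae, Fay, Ben, Vic, Gus]
Visit Cyd; enqueue Xiu, Eli → queue [Sam, Jae, Fay, Ben, Vic, Gus, Xiu, Eli]
Visit Sam; enqueue Yul → queue [Jae, Fay, Ben, Vic, Gus, Xiu, Eli, Yul]
Visit Jae → queue [Fay, Ben, Vic, Gus, Xiu, Eli, Yul]
Visit Fay → queue [Ben, Vic, Gus, Xiu, Eli, Yul]
Visit Ben; enqueue Ava → queue [Vic, Gus, Xiu, Eli, Yul, Ava]
Visit Vic; enqueue Uma → queue [Gus, Xiu, Eli, Yul, Ava, Uma]
Visit Gus → queue [Xiu, Eli, Yul, Ava, Uma]
Visit Xiu → queue [Eli, Yul, Ava, Uma]
Visit Eli → queue [Yul, Ava, Uma]
Visit Yul → queue [Ava, Uma]
Visit Ava → queue [Uma]
Visit Uma → queue []

Dee → Wes → Tao → Omar → Lou → Kai → Ivy → Cyd → Sam → Jae → Fay → Ben → Vic → Gus → Xiu → Eli → Yul → Ava → Uma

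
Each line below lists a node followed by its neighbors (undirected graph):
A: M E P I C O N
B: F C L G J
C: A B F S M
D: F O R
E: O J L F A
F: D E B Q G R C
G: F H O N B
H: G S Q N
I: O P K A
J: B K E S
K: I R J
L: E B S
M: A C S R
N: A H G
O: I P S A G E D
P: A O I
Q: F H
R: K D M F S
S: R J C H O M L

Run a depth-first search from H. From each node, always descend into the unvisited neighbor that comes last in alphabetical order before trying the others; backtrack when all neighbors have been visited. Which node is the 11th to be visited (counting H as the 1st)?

I

Visit H
H → S
S → R
R → M
M → C
C → F
F → Q
F → G
G → O
O → P
P → I
I → K
K → J
J → E
E → L
L → B
E → A
A → N
O → D

Visit order: H, S, R, M, C, F, Q, G, O, P, I, K, J, E, L, B, A, N, D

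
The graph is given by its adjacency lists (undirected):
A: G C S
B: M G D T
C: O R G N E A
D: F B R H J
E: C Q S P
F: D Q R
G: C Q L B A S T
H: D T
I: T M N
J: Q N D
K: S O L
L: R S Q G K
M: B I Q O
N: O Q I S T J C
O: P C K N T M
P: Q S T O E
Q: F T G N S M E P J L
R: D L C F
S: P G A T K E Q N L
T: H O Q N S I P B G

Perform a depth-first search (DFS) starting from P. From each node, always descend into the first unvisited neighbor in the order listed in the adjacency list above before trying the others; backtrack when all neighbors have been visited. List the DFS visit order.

P, Q, F, D, B, M, I, T, H, O, C, R, L, S, G, A, K, E, N, J

Visit P
P → Q
Q → F
F → D
D → B
B → M
M → I
I → T
T → H
T → O
O → C
C → R
R → L
L → S
S → G
G → A
S → K
S → E
S → N
N → J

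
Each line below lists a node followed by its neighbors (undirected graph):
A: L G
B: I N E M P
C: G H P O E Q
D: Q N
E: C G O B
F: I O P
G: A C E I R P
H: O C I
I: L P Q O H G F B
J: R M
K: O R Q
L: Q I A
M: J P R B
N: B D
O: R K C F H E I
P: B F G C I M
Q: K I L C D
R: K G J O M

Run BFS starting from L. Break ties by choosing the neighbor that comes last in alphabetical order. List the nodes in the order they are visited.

Visit L; enqueue Q, I, A → queue [Q, I, A]
Visit Q; enqueue K, D, C → queue [I, A, K, D, C]
Visit I; enqueue P, O, H, G, F, B → queue [A, K, D, C, P, O, H, G, F, B]
Visit A → queue [K, D, C, P, O, H, G, F, B]
Visit K; enqueue R → queue [D, C, P, O, H, G, F, B, R]
Visit D; enqueue N → queue [C, P, O, H, G, F, B, R, N]
Visit C; enqueue E → queue [P, O, H, G, F, B, R, N, E]
Visit P; enqueue M → queue [O, H, G, F, B, R, N, E, M]
Visit O → queue [H, G, F, B, R, N, E, M]
Visit H → queue [G, F, B, R, N, E, M]
Visit G → queue [F, B, R, N, E, M]
Visit F → queue [B, R, N, E, M]
Visit B → queue [R, N, E, M]
Visit R; enqueue J → queue [N, E, M, J]
Visit N → queue [E, M, J]
Visit E → queue [M, J]
Visit M → queue [J]
Visit J → queue []

L, Q, I, A, K, D, C, P, O, H, G, F, B, R, N, E, M, J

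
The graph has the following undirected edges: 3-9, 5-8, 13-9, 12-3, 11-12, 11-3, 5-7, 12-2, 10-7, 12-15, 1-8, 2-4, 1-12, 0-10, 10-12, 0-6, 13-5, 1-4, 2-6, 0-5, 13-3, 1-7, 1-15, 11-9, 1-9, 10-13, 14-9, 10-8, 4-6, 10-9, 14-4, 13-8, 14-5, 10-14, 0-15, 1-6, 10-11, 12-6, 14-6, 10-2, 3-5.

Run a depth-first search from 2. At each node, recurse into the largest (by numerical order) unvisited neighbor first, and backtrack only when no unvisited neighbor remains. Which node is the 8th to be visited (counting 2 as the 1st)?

Visit 2
2 → 12
12 → 15
15 → 1
1 → 9
9 → 14
14 → 10
10 → 13
13 → 8
8 → 5
5 → 7
5 → 3
3 → 11
5 → 0
0 → 6
6 → 4

Visit order: 2, 12, 15, 1, 9, 14, 10, 13, 8, 5, 7, 3, 11, 0, 6, 4

13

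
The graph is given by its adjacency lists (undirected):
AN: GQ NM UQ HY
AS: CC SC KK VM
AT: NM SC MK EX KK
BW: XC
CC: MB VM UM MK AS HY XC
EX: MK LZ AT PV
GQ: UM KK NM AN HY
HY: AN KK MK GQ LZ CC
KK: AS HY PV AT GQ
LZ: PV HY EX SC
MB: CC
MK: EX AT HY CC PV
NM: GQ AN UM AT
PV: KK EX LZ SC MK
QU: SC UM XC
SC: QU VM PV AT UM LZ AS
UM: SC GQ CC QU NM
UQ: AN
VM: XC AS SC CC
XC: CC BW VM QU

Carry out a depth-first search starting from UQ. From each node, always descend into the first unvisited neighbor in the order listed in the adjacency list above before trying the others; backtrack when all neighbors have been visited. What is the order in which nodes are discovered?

Visit UQ
UQ → AN
AN → GQ
GQ → UM
UM → SC
SC → QU
QU → XC
XC → CC
CC → MB
CC → VM
VM → AS
AS → KK
KK → HY
HY → MK
MK → EX
EX → LZ
LZ → PV
EX → AT
AT → NM
XC → BW

UQ AN GQ UM SC QU XC CC MB VM AS KK HY MK EX LZ PV AT NM BW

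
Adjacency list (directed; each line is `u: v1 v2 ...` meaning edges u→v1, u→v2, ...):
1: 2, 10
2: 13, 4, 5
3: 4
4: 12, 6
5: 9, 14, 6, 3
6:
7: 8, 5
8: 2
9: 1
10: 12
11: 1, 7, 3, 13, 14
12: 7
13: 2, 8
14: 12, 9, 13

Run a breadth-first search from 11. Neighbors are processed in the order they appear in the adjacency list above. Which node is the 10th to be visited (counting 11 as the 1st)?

5

Visit 11; enqueue 1, 7, 3, 13, 14 → queue [1, 7, 3, 13, 14]
Visit 1; enqueue 2, 10 → queue [7, 3, 13, 14, 2, 10]
Visit 7; enqueue 8, 5 → queue [3, 13, 14, 2, 10, 8, 5]
Visit 3; enqueue 4 → queue [13, 14, 2, 10, 8, 5, 4]
Visit 13 → queue [14, 2, 10, 8, 5, 4]
Visit 14; enqueue 12, 9 → queue [2, 10, 8, 5, 4, 12, 9]
Visit 2 → queue [10, 8, 5, 4, 12, 9]
Visit 10 → queue [8, 5, 4, 12, 9]
Visit 8 → queue [5, 4, 12, 9]
Visit 5; enqueue 6 → queue [4, 12, 9, 6]
Visit 4 → queue [12, 9, 6]
Visit 12 → queue [9, 6]
Visit 9 → queue [6]
Visit 6 → queue []

Visit order: 11, 1, 7, 3, 13, 14, 2, 10, 8, 5, 4, 12, 9, 6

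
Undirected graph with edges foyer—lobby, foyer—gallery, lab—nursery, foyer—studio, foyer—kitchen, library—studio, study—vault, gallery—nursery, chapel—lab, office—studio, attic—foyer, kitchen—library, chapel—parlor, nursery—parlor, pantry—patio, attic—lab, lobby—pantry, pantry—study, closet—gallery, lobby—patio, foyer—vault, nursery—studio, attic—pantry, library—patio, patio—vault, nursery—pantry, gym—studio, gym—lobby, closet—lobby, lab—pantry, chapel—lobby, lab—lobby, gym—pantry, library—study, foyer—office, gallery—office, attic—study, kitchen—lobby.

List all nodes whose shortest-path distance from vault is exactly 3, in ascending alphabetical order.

chapel, closet, gym, lab, nursery

Level 0: vault
Level 1: foyer, patio, study
Level 2: attic, gallery, kitchen, library, lobby, office, pantry, studio
Level 3: chapel, closet, gym, lab, nursery
Level 4: parlor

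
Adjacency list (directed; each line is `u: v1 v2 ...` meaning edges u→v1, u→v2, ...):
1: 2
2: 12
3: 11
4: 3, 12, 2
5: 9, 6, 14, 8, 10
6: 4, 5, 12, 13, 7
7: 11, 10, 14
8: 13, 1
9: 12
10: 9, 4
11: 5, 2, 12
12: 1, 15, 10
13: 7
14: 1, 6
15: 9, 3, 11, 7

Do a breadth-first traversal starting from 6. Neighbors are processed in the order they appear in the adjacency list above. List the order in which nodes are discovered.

6 4 5 12 13 7 3 2 9 14 8 10 1 15 11

Visit 6; enqueue 4, 5, 12, 13, 7 → queue [4, 5, 12, 13, 7]
Visit 4; enqueue 3, 2 → queue [5, 12, 13, 7, 3, 2]
Visit 5; enqueue 9, 14, 8, 10 → queue [12, 13, 7, 3, 2, 9, 14, 8, 10]
Visit 12; enqueue 1, 15 → queue [13, 7, 3, 2, 9, 14, 8, 10, 1, 15]
Visit 13 → queue [7, 3, 2, 9, 14, 8, 10, 1, 15]
Visit 7; enqueue 11 → queue [3, 2, 9, 14, 8, 10, 1, 15, 11]
Visit 3 → queue [2, 9, 14, 8, 10, 1, 15, 11]
Visit 2 → queue [9, 14, 8, 10, 1, 15, 11]
Visit 9 → queue [14, 8, 10, 1, 15, 11]
Visit 14 → queue [8, 10, 1, 15, 11]
Visit 8 → queue [10, 1, 15, 11]
Visit 10 → queue [1, 15, 11]
Visit 1 → queue [15, 11]
Visit 15 → queue [11]
Visit 11 → queue []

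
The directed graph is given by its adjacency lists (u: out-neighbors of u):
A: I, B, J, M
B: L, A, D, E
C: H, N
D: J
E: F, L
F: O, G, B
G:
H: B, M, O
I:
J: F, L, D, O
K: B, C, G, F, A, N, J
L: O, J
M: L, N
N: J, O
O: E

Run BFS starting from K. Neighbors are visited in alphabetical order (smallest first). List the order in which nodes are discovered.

Visit K; enqueue A, B, C, F, G, J, N → queue [A, B, C, F, G, J, N]
Visit A; enqueue I, M → queue [B, C, F, G, J, N, I, M]
Visit B; enqueue D, E, L → queue [C, F, G, J, N, I, M, D, E, L]
Visit C; enqueue H → queue [F, G, J, N, I, M, D, E, L, H]
Visit F; enqueue O → queue [G, J, N, I, M, D, E, L, H, O]
Visit G → queue [J, N, I, M, D, E, L, H, O]
Visit J → queue [N, I, M, D, E, L, H, O]
Visit N → queue [I, M, D, E, L, H, O]
Visit I → queue [M, D, E, L, H, O]
Visit M → queue [D, E, L, H, O]
Visit D → queue [E, L, H, O]
Visit E → queue [L, H, O]
Visit L → queue [H, O]
Visit H → queue [O]
Visit O → queue []

K A B C F G J N I M D E L H O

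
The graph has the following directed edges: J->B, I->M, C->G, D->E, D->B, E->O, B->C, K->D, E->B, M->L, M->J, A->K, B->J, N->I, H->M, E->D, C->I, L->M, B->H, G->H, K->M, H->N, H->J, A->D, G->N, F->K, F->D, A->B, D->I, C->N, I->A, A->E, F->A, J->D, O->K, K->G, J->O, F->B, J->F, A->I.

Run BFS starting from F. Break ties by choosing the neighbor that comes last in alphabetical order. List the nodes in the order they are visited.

F -> K -> D -> B -> A -> M -> G -> I -> E -> J -> H -> C -> L -> N -> O

Visit F; enqueue K, D, B, A → queue [K, D, B, A]
Visit K; enqueue M, G → queue [D, B, A, M, G]
Visit D; enqueue I, E → queue [B, A, M, G, I, E]
Visit B; enqueue J, H, C → queue [A, M, G, I, E, J, H, C]
Visit A → queue [M, G, I, E, J, H, C]
Visit M; enqueue L → queue [G, I, E, J, H, C, L]
Visit G; enqueue N → queue [I, E, J, H, C, L, N]
Visit I → queue [E, J, H, C, L, N]
Visit E; enqueue O → queue [J, H, C, L, N, O]
Visit J → queue [H, C, L, N, O]
Visit H → queue [C, L, N, O]
Visit C → queue [L, N, O]
Visit L → queue [N, O]
Visit N → queue [O]
Visit O → queue []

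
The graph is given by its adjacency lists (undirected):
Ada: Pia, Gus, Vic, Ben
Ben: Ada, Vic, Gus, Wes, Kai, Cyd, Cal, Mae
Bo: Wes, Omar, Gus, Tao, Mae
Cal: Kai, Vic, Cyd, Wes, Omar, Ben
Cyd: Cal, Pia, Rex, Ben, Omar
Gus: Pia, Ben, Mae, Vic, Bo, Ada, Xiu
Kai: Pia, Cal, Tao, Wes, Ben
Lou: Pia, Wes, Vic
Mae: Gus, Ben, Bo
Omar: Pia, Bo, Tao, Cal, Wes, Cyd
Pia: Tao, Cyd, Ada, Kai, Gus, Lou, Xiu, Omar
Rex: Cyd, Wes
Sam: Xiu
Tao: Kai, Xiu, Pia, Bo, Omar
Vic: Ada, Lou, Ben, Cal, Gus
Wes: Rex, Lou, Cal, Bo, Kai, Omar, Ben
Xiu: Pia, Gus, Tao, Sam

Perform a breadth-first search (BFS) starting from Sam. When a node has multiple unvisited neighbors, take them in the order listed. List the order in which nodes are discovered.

Visit Sam; enqueue Xiu → queue [Xiu]
Visit Xiu; enqueue Pia, Gus, Tao → queue [Pia, Gus, Tao]
Visit Pia; enqueue Cyd, Ada, Kai, Lou, Omar → queue [Gus, Tao, Cyd, Ada, Kai, Lou, Omar]
Visit Gus; enqueue Ben, Mae, Vic, Bo → queue [Tao, Cyd, Ada, Kai, Lou, Omar, Ben, Mae, Vic, Bo]
Visit Tao → queue [Cyd, Ada, Kai, Lou, Omar, Ben, Mae, Vic, Bo]
Visit Cyd; enqueue Cal, Rex → queue [Ada, Kai, Lou, Omar, Ben, Mae, Vic, Bo, Cal, Rex]
Visit Ada → queue [Kai, Lou, Omar, Ben, Mae, Vic, Bo, Cal, Rex]
Visit Kai; enqueue Wes → queue [Lou, Omar, Ben, Mae, Vic, Bo, Cal, Rex, Wes]
Visit Lou → queue [Omar, Ben, Mae, Vic, Bo, Cal, Rex, Wes]
Visit Omar → queue [Ben, Mae, Vic, Bo, Cal, Rex, Wes]
Visit Ben → queue [Mae, Vic, Bo, Cal, Rex, Wes]
Visit Mae → queue [Vic, Bo, Cal, Rex, Wes]
Visit Vic → queue [Bo, Cal, Rex, Wes]
Visit Bo → queue [Cal, Rex, Wes]
Visit Cal → queue [Rex, Wes]
Visit Rex → queue [Wes]
Visit Wes → queue []

Sam, Xiu, Pia, Gus, Tao, Cyd, Ada, Kai, Lou, Omar, Ben, Mae, Vic, Bo, Cal, Rex, Wes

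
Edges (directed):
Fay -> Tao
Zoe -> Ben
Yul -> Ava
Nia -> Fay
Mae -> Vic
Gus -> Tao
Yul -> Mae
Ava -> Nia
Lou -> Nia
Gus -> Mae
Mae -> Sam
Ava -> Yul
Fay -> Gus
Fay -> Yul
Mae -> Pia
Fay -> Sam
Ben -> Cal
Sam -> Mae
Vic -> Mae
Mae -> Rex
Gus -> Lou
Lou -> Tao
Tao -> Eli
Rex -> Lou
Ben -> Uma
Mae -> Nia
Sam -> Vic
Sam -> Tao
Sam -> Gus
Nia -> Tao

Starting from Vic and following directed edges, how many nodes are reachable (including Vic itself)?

BFS from Vic visits: Vic, Mae, Sam, Rex, Pia, Nia, Tao, Gus, Lou, Fay, Eli, Yul, Ava
Reachable nodes: 13 of 17 total.

13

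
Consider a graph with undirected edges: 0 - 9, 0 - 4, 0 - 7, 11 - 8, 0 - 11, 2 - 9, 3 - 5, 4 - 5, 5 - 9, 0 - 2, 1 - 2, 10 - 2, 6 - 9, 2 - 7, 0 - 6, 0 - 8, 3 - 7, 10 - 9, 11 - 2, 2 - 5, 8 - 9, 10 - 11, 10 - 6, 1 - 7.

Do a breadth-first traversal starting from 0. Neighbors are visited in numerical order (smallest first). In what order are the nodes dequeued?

Visit 0; enqueue 2, 4, 6, 7, 8, 9, 11 → queue [2, 4, 6, 7, 8, 9, 11]
Visit 2; enqueue 1, 5, 10 → queue [4, 6, 7, 8, 9, 11, 1, 5, 10]
Visit 4 → queue [6, 7, 8, 9, 11, 1, 5, 10]
Visit 6 → queue [7, 8, 9, 11, 1, 5, 10]
Visit 7; enqueue 3 → queue [8, 9, 11, 1, 5, 10, 3]
Visit 8 → queue [9, 11, 1, 5, 10, 3]
Visit 9 → queue [11, 1, 5, 10, 3]
Visit 11 → queue [1, 5, 10, 3]
Visit 1 → queue [5, 10, 3]
Visit 5 → queue [10, 3]
Visit 10 → queue [3]
Visit 3 → queue []

0 2 4 6 7 8 9 11 1 5 10 3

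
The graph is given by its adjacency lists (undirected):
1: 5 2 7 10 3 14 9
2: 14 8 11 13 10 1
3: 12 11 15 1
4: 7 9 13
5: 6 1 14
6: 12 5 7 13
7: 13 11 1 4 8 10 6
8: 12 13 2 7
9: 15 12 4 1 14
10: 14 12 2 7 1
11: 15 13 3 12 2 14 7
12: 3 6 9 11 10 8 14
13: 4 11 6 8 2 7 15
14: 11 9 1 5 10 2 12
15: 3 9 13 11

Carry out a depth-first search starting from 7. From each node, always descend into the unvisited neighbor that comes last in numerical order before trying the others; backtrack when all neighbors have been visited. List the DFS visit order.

7, 13, 15, 11, 14, 12, 10, 2, 8, 1, 9, 4, 5, 6, 3

Visit 7
7 → 13
13 → 15
15 → 11
11 → 14
14 → 12
12 → 10
10 → 2
2 → 8
2 → 1
1 → 9
9 → 4
1 → 5
5 → 6
1 → 3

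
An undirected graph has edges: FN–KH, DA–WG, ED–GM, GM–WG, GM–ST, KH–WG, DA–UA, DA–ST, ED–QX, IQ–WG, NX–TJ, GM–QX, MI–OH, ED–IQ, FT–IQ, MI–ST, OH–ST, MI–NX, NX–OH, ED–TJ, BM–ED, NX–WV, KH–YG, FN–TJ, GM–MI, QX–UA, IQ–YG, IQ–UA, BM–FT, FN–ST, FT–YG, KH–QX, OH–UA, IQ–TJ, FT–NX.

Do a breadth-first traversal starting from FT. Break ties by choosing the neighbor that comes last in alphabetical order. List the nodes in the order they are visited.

Visit FT; enqueue YG, NX, IQ, BM → queue [YG, NX, IQ, BM]
Visit YG; enqueue KH → queue [NX, IQ, BM, KH]
Visit NX; enqueue WV, TJ, OH, MI → queue [IQ, BM, KH, WV, TJ, OH, MI]
Visit IQ; enqueue WG, UA, ED → queue [BM, KH, WV, TJ, OH, MI, WG, UA, ED]
Visit BM → queue [KH, WV, TJ, OH, MI, WG, UA, ED]
Visit KH; enqueue QX, FN → queue [WV, TJ, OH, MI, WG, UA, ED, QX, FN]
Visit WV → queue [TJ, OH, MI, WG, UA, ED, QX, FN]
Visit TJ → queue [OH, MI, WG, UA, ED, QX, FN]
Visit OH; enqueue ST → queue [MI, WG, UA, ED, QX, FN, ST]
Visit MI; enqueue GM → queue [WG, UA, ED, QX, FN, ST, GM]
Visit WG; enqueue DA → queue [UA, ED, QX, FN, ST, GM, DA]
Visit UA → queue [ED, QX, FN, ST, GM, DA]
Visit ED → queue [QX, FN, ST, GM, DA]
Visit QX → queue [FN, ST, GM, DA]
Visit FN → queue [ST, GM, DA]
Visit ST → queue [GM, DA]
Visit GM → queue [DA]
Visit DA → queue []

FT → YG → NX → IQ → BM → KH → WV → TJ → OH → MI → WG → UA → ED → QX → FN → ST → GM → DA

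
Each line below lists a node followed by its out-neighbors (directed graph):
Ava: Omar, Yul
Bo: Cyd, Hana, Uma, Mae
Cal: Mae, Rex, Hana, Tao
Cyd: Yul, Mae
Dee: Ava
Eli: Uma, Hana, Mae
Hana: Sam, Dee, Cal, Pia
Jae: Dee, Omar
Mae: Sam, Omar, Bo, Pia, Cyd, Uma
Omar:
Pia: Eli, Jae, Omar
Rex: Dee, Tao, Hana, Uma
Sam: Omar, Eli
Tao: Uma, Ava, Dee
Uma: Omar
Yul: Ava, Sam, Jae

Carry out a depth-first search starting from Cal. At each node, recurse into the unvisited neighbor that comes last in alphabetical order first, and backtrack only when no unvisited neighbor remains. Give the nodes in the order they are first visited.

Visit Cal
Cal → Tao
Tao → Uma
Uma → Omar
Tao → Dee
Dee → Ava
Ava → Yul
Yul → Sam
Sam → Eli
Eli → Mae
Mae → Pia
Pia → Jae
Mae → Cyd
Mae → Bo
Bo → Hana
Cal → Rex

Cal, Tao, Uma, Omar, Dee, Ava, Yul, Sam, Eli, Mae, Pia, Jae, Cyd, Bo, Hana, Rex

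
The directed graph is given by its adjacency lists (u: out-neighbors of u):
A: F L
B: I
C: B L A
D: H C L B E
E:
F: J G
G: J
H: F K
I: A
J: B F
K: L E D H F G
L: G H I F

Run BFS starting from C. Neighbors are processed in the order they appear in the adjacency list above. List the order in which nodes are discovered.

C → B → L → A → I → G → H → F → J → K → E → D

Visit C; enqueue B, L, A → queue [B, L, A]
Visit B; enqueue I → queue [L, A, I]
Visit L; enqueue G, H, F → queue [A, I, G, H, F]
Visit A → queue [I, G, H, F]
Visit I → queue [G, H, F]
Visit G; enqueue J → queue [H, F, J]
Visit H; enqueue K → queue [F, J, K]
Visit F → queue [J, K]
Visit J → queue [K]
Visit K; enqueue E, D → queue [E, D]
Visit E → queue [D]
Visit D → queue []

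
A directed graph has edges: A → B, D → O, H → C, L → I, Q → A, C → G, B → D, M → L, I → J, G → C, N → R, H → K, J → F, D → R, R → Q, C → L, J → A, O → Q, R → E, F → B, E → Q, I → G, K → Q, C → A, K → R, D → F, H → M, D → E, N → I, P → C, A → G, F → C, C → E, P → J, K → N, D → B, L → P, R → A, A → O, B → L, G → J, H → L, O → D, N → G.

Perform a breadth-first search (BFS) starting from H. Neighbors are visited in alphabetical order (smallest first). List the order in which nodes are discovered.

H -> C -> K -> L -> M -> A -> E -> G -> N -> Q -> R -> I -> P -> B -> O -> J -> D -> F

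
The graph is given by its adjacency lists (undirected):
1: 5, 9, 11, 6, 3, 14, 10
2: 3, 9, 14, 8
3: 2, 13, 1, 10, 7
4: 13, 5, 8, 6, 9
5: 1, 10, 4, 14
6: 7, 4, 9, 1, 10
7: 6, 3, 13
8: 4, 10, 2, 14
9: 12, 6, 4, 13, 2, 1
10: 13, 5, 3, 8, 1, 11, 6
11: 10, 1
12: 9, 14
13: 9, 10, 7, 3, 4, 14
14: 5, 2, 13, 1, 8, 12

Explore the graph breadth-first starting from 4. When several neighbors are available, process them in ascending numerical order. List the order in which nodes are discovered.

4 5 6 8 9 13 1 10 14 7 2 12 3 11

Visit 4; enqueue 5, 6, 8, 9, 13 → queue [5, 6, 8, 9, 13]
Visit 5; enqueue 1, 10, 14 → queue [6, 8, 9, 13, 1, 10, 14]
Visit 6; enqueue 7 → queue [8, 9, 13, 1, 10, 14, 7]
Visit 8; enqueue 2 → queue [9, 13, 1, 10, 14, 7, 2]
Visit 9; enqueue 12 → queue [13, 1, 10, 14, 7, 2, 12]
Visit 13; enqueue 3 → queue [1, 10, 14, 7, 2, 12, 3]
Visit 1; enqueue 11 → queue [10, 14, 7, 2, 12, 3, 11]
Visit 10 → queue [14, 7, 2, 12, 3, 11]
Visit 14 → queue [7, 2, 12, 3, 11]
Visit 7 → queue [2, 12, 3, 11]
Visit 2 → queue [12, 3, 11]
Visit 12 → queue [3, 11]
Visit 3 → queue [11]
Visit 11 → queue []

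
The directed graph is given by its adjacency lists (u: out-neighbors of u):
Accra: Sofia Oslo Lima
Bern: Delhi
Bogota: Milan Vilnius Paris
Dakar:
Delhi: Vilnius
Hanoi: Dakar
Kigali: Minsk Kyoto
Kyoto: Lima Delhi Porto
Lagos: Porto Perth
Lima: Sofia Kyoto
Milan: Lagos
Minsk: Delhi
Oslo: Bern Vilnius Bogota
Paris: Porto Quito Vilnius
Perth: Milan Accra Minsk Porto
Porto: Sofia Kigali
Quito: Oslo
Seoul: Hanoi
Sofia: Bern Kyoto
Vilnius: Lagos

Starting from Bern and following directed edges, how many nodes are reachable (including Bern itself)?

17

BFS from Bern visits: Bern, Delhi, Vilnius, Lagos, Porto, Perth, Sofia, Kigali, Minsk, Milan, Accra, Kyoto, Oslo, Lima, Bogota, Paris, Quito
Reachable nodes: 17 of 20 total.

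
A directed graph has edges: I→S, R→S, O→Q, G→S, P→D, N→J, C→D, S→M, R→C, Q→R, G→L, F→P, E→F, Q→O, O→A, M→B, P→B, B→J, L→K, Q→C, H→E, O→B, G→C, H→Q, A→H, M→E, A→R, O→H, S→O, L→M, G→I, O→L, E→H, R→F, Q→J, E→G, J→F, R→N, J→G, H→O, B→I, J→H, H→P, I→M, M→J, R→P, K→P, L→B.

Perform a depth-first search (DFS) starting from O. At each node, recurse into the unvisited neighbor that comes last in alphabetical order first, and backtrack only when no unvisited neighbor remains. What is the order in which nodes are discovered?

Visit O
O → Q
Q → R
R → S
S → M
M → J
J → H
H → P
P → D
P → B
B → I
H → E
E → G
G → L
L → K
G → C
E → F
R → N
O → A

O → Q → R → S → M → J → H → P → D → B → I → E → G → L → K → C → F → N → A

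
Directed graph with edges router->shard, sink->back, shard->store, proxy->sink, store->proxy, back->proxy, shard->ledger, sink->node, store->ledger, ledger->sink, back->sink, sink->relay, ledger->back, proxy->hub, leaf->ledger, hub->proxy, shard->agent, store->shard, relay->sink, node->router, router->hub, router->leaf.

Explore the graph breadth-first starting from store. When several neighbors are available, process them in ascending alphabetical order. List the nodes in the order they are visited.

store, ledger, proxy, shard, back, sink, hub, agent, node, relay, router, leaf

Visit store; enqueue ledger, proxy, shard → queue [ledger, proxy, shard]
Visit ledger; enqueue back, sink → queue [proxy, shard, back, sink]
Visit proxy; enqueue hub → queue [shard, back, sink, hub]
Visit shard; enqueue agent → queue [back, sink, hub, agent]
Visit back → queue [sink, hub, agent]
Visit sink; enqueue node, relay → queue [hub, agent, node, relay]
Visit hub → queue [agent, node, relay]
Visit agent → queue [node, relay]
Visit node; enqueue router → queue [relay, router]
Visit relay → queue [router]
Visit router; enqueue leaf → queue [leaf]
Visit leaf → queue []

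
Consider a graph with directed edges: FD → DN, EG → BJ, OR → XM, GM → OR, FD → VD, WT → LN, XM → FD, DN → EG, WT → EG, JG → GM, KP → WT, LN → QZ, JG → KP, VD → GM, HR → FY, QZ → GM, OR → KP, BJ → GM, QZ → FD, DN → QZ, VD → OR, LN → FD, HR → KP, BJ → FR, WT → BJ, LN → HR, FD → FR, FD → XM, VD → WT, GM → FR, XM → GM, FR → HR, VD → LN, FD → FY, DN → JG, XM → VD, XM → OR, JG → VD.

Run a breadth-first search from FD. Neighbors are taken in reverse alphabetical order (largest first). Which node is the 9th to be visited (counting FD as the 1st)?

WT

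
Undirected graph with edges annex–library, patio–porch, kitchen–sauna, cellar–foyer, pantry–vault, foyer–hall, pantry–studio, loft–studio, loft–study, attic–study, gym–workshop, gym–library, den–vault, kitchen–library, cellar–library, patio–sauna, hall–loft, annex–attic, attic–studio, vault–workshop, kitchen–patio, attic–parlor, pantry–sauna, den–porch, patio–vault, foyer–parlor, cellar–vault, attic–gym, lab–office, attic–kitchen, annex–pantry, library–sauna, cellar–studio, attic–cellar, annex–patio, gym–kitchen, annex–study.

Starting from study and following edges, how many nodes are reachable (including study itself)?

BFS from study visits: study, loft, attic, annex, studio, hall, parlor, kitchen, gym, cellar, patio, pantry, library, foyer, sauna, workshop, vault, porch, den
Reachable nodes: 19 of 21 total.

19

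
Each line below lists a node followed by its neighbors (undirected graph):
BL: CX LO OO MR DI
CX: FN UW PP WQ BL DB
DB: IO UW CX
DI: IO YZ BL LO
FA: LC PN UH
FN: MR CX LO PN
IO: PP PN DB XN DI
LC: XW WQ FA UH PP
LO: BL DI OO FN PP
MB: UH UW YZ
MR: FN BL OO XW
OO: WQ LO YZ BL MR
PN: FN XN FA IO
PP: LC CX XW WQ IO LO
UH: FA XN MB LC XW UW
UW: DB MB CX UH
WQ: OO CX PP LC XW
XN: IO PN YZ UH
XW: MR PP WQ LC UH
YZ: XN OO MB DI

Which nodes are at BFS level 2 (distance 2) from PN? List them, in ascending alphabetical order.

CX, DB, DI, LC, LO, MR, PP, UH, YZ

Level 0: PN
Level 1: FA, FN, IO, XN
Level 2: CX, DB, DI, LC, LO, MR, PP, UH, YZ
Level 3: BL, MB, OO, UW, WQ, XW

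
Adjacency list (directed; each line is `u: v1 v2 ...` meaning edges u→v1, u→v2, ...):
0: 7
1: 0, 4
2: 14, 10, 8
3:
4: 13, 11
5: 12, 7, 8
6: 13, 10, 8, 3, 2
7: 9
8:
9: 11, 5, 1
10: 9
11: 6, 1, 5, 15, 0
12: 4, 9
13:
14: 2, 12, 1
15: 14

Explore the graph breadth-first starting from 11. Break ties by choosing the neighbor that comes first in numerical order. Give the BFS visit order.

11, 0, 1, 5, 6, 15, 7, 4, 8, 12, 2, 3, 10, 13, 14, 9

Visit 11; enqueue 0, 1, 5, 6, 15 → queue [0, 1, 5, 6, 15]
Visit 0; enqueue 7 → queue [1, 5, 6, 15, 7]
Visit 1; enqueue 4 → queue [5, 6, 15, 7, 4]
Visit 5; enqueue 8, 12 → queue [6, 15, 7, 4, 8, 12]
Visit 6; enqueue 2, 3, 10, 13 → queue [15, 7, 4, 8, 12, 2, 3, 10, 13]
Visit 15; enqueue 14 → queue [7, 4, 8, 12, 2, 3, 10, 13, 14]
Visit 7; enqueue 9 → queue [4, 8, 12, 2, 3, 10, 13, 14, 9]
Visit 4 → queue [8, 12, 2, 3, 10, 13, 14, 9]
Visit 8 → queue [12, 2, 3, 10, 13, 14, 9]
Visit 12 → queue [2, 3, 10, 13, 14, 9]
Visit 2 → queue [3, 10, 13, 14, 9]
Visit 3 → queue [10, 13, 14, 9]
Visit 10 → queue [13, 14, 9]
Visit 13 → queue [14, 9]
Visit 14 → queue [9]
Visit 9 → queue []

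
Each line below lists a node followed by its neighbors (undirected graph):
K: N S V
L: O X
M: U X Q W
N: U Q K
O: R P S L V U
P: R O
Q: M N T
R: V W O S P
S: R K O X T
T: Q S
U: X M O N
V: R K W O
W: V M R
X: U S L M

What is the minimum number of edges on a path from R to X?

2

Level 0: R
Level 1: O, P, S, V, W
Level 2: K, L, M, T, U, X
Level 3: N, Q
X first appears at level 2.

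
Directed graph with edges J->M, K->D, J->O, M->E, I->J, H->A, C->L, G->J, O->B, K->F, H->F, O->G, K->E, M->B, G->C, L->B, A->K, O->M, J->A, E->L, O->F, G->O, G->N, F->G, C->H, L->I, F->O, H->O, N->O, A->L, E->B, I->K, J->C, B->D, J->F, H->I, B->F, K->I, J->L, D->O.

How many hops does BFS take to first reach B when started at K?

2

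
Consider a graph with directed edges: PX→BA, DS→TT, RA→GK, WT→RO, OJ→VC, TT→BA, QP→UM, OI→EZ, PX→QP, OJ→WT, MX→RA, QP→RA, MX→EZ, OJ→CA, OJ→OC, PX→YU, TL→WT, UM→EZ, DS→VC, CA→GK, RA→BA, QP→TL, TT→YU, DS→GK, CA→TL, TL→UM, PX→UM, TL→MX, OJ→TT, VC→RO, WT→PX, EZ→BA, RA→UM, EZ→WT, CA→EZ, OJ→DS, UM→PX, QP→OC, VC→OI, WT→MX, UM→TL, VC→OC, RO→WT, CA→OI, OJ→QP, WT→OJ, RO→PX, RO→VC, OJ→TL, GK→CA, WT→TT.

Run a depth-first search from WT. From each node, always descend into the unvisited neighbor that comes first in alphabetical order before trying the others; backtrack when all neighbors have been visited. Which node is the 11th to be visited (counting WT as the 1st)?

Visit WT
WT → MX
MX → EZ
EZ → BA
MX → RA
RA → GK
GK → CA
CA → OI
CA → TL
TL → UM
UM → PX
PX → QP
QP → OC
PX → YU
WT → OJ
OJ → DS
DS → TT
DS → VC
VC → RO

Visit order: WT, MX, EZ, BA, RA, GK, CA, OI, TL, UM, PX, QP, OC, YU, OJ, DS, TT, VC, RO

PX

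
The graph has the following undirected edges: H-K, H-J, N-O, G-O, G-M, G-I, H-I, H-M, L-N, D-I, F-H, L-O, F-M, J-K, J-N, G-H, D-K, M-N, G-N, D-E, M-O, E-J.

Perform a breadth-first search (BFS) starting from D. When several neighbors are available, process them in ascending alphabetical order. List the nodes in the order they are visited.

D → E → I → K → J → G → H → N → M → O → F → L

Visit D; enqueue E, I, K → queue [E, I, K]
Visit E; enqueue J → queue [I, K, J]
Visit I; enqueue G, H → queue [K, J, G, H]
Visit K → queue [J, G, H]
Visit J; enqueue N → queue [G, H, N]
Visit G; enqueue M, O → queue [H, N, M, O]
Visit H; enqueue F → queue [N, M, O, F]
Visit N; enqueue L → queue [M, O, F, L]
Visit M → queue [O, F, L]
Visit O → queue [F, L]
Visit F → queue [L]
Visit L → queue []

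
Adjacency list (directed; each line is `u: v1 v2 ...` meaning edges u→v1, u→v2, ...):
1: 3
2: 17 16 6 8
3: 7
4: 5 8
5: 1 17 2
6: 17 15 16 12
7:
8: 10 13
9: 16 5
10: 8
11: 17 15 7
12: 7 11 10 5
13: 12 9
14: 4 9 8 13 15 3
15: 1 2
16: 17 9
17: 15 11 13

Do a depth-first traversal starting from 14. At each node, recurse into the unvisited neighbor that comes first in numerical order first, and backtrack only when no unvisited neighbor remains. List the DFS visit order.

14 → 3 → 7 → 4 → 5 → 1 → 2 → 6 → 12 → 10 → 8 → 13 → 9 → 16 → 17 → 11 → 15

Visit 14
14 → 3
3 → 7
14 → 4
4 → 5
5 → 1
5 → 2
2 → 6
6 → 12
12 → 10
10 → 8
8 → 13
13 → 9
9 → 16
16 → 17
17 → 11
11 → 15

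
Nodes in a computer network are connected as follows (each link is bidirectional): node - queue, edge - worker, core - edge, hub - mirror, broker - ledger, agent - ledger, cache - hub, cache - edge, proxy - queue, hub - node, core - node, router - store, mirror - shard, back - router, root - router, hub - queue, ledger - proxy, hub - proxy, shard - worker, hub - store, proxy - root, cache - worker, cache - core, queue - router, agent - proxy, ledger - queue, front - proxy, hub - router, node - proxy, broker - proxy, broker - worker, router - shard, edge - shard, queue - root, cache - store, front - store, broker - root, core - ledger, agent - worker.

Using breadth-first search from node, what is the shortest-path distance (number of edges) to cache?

Level 0: node
Level 1: core, hub, proxy, queue
Level 2: agent, broker, cache, edge, front, ledger, mirror, root, router, store
Level 3: back, shard, worker
cache first appears at level 2.

2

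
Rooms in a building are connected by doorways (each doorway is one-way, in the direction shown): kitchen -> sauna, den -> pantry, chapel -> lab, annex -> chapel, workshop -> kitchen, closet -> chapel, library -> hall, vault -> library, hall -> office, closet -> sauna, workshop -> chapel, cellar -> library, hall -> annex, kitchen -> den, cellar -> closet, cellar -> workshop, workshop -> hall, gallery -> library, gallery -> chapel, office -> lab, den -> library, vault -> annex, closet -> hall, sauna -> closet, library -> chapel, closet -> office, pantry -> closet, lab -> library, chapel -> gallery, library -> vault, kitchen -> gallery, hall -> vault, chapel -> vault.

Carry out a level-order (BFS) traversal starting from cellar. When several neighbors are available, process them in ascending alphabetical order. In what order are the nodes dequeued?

Visit cellar; enqueue closet, library, workshop → queue [closet, library, workshop]
Visit closet; enqueue chapel, hall, office, sauna → queue [library, workshop, chapel, hall, office, sauna]
Visit library; enqueue vault → queue [workshop, chapel, hall, office, sauna, vault]
Visit workshop; enqueue kitchen → queue [chapel, hall, office, sauna, vault, kitchen]
Visit chapel; enqueue gallery, lab → queue [hall, office, sauna, vault, kitchen, gallery, lab]
Visit hall; enqueue annex → queue [office, sauna, vault, kitchen, gallery, lab, annex]
Visit office → queue [sauna, vault, kitchen, gallery, lab, annex]
Visit sauna → queue [vault, kitchen, gallery, lab, annex]
Visit vault → queue [kitchen, gallery, lab, annex]
Visit kitchen; enqueue den → queue [gallery, lab, annex, den]
Visit gallery → queue [lab, annex, den]
Visit lab → queue [annex, den]
Visit annex → queue [den]
Visit den; enqueue pantry → queue [pantry]
Visit pantry → queue []

cellar -> closet -> library -> workshop -> chapel -> hall -> office -> sauna -> vault -> kitchen -> gallery -> lab -> annex -> den -> pantry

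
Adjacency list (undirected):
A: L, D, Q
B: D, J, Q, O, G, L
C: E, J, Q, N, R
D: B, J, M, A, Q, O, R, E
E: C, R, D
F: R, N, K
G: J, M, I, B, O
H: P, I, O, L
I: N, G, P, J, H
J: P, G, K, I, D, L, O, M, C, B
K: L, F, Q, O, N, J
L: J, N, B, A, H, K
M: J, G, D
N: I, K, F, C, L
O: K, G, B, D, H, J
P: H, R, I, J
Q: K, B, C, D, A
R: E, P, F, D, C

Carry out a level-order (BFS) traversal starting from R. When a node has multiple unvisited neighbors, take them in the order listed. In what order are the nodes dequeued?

Visit R; enqueue E, P, F, D, C → queue [E, P, F, D, C]
Visit E → queue [P, F, D, C]
Visit P; enqueue H, I, J → queue [F, D, C, H, I, J]
Visit F; enqueue N, K → queue [D, C, H, I, J, N, K]
Visit D; enqueue B, M, A, Q, O → queue [C, H, I, J, N, K, B, M, A, Q, O]
Visit C → queue [H, I, J, N, K, B, M, A, Q, O]
Visit H; enqueue L → queue [I, J, N, K, B, M, A, Q, O, L]
Visit I; enqueue G → queue [J, N, K, B, M, A, Q, O, L, G]
Visit J → queue [N, K, B, M, A, Q, O, L, G]
Visit N → queue [K, B, M, A, Q, O, L, G]
Visit K → queue [B, M, A, Q, O, L, G]
Visit B → queue [M, A, Q, O, L, G]
Visit M → queue [A, Q, O, L, G]
Visit A → queue [Q, O, L, G]
Visit Q → queue [O, L, G]
Visit O → queue [L, G]
Visit L → queue [G]
Visit G → queue []

R -> E -> P -> F -> D -> C -> H -> I -> J -> N -> K -> B -> M -> A -> Q -> O -> L -> G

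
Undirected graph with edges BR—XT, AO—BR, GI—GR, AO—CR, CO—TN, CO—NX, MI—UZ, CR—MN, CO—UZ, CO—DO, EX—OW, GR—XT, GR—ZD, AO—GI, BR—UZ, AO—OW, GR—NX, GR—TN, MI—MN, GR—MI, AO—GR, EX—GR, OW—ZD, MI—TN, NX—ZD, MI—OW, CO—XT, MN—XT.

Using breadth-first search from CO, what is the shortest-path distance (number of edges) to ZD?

Level 0: CO
Level 1: DO, NX, TN, UZ, XT
Level 2: BR, GR, MI, MN, ZD
Level 3: AO, CR, EX, GI, OW
ZD first appears at level 2.

2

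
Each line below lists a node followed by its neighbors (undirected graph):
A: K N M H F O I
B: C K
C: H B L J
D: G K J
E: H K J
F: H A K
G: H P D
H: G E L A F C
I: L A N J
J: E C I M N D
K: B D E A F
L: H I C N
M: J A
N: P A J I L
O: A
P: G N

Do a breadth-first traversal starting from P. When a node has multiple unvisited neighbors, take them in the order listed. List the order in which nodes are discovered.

Visit P; enqueue G, N → queue [G, N]
Visit G; enqueue H, D → queue [N, H, D]
Visit N; enqueue A, J, I, L → queue [H, D, A, J, I, L]
Visit H; enqueue E, F, C → queue [D, A, J, I, L, E, F, C]
Visit D; enqueue K → queue [A, J, I, L, E, F, C, K]
Visit A; enqueue M, O → queue [J, I, L, E, F, C, K, M, O]
Visit J → queue [I, L, E, F, C, K, M, O]
Visit I → queue [L, E, F, C, K, M, O]
Visit L → queue [E, F, C, K, M, O]
Visit E → queue [F, C, K, M, O]
Visit F → queue [C, K, M, O]
Visit C; enqueue B → queue [K, M, O, B]
Visit K → queue [M, O, B]
Visit M → queue [O, B]
Visit O → queue [B]
Visit B → queue []

P, G, N, H, D, A, J, I, L, E, F, C, K, M, O, B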